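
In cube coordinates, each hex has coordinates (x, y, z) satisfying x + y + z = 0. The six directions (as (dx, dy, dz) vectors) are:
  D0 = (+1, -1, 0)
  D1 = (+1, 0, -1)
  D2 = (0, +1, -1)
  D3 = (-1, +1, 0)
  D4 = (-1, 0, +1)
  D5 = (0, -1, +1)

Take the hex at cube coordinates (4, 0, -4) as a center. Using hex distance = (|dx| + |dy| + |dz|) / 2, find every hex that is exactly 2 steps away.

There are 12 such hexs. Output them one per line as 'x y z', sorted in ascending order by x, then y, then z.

Answer: 2 0 -2
2 1 -3
2 2 -4
3 -1 -2
3 2 -5
4 -2 -2
4 2 -6
5 -2 -3
5 1 -6
6 -2 -4
6 -1 -5
6 0 -6

Derivation:
Walk ring at distance 2 from (4, 0, -4):
Start at center + D4*2 = (2, 0, -2)
  hex 0: (2, 0, -2)
  hex 1: (3, -1, -2)
  hex 2: (4, -2, -2)
  hex 3: (5, -2, -3)
  hex 4: (6, -2, -4)
  hex 5: (6, -1, -5)
  hex 6: (6, 0, -6)
  hex 7: (5, 1, -6)
  hex 8: (4, 2, -6)
  hex 9: (3, 2, -5)
  hex 10: (2, 2, -4)
  hex 11: (2, 1, -3)
Sorted: 12 hexes.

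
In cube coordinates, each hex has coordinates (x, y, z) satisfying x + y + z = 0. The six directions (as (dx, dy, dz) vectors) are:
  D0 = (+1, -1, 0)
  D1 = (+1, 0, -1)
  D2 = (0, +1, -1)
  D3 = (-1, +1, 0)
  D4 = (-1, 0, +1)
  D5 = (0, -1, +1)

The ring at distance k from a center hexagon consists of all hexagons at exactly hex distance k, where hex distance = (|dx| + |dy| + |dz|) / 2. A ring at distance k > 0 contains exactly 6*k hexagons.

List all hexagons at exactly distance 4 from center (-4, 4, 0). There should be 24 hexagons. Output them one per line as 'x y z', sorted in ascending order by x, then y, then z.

Answer: -8 4 4
-8 5 3
-8 6 2
-8 7 1
-8 8 0
-7 3 4
-7 8 -1
-6 2 4
-6 8 -2
-5 1 4
-5 8 -3
-4 0 4
-4 8 -4
-3 0 3
-3 7 -4
-2 0 2
-2 6 -4
-1 0 1
-1 5 -4
0 0 0
0 1 -1
0 2 -2
0 3 -3
0 4 -4

Derivation:
Walk ring at distance 4 from (-4, 4, 0):
Start at center + D4*4 = (-8, 4, 4)
  hex 0: (-8, 4, 4)
  hex 1: (-7, 3, 4)
  hex 2: (-6, 2, 4)
  hex 3: (-5, 1, 4)
  hex 4: (-4, 0, 4)
  hex 5: (-3, 0, 3)
  hex 6: (-2, 0, 2)
  hex 7: (-1, 0, 1)
  hex 8: (0, 0, 0)
  hex 9: (0, 1, -1)
  hex 10: (0, 2, -2)
  hex 11: (0, 3, -3)
  hex 12: (0, 4, -4)
  hex 13: (-1, 5, -4)
  hex 14: (-2, 6, -4)
  hex 15: (-3, 7, -4)
  hex 16: (-4, 8, -4)
  hex 17: (-5, 8, -3)
  hex 18: (-6, 8, -2)
  hex 19: (-7, 8, -1)
  hex 20: (-8, 8, 0)
  hex 21: (-8, 7, 1)
  hex 22: (-8, 6, 2)
  hex 23: (-8, 5, 3)
Sorted: 24 hexes.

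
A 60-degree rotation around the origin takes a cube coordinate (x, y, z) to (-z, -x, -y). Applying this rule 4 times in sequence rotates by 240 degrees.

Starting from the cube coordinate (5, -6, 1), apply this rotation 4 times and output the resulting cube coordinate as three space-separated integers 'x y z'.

Start: (5, -6, 1)
Step 1: (5, -6, 1) -> (-(1), -(5), -(-6)) = (-1, -5, 6)
Step 2: (-1, -5, 6) -> (-(6), -(-1), -(-5)) = (-6, 1, 5)
Step 3: (-6, 1, 5) -> (-(5), -(-6), -(1)) = (-5, 6, -1)
Step 4: (-5, 6, -1) -> (-(-1), -(-5), -(6)) = (1, 5, -6)

Answer: 1 5 -6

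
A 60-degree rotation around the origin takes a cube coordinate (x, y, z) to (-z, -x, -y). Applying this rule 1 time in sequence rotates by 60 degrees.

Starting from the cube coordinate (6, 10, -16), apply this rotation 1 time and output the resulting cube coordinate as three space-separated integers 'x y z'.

Start: (6, 10, -16)
Step 1: (6, 10, -16) -> (-(-16), -(6), -(10)) = (16, -6, -10)

Answer: 16 -6 -10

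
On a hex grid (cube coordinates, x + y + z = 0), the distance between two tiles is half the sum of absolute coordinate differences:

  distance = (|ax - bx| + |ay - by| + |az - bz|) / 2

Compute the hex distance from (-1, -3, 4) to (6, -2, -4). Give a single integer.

Answer: 8

Derivation:
|ax - bx| = |-1 - 6| = 7
|ay - by| = |-3 - (-2)| = 1
|az - bz| = |4 - (-4)| = 8
distance = (7 + 1 + 8) / 2 = 16 / 2 = 8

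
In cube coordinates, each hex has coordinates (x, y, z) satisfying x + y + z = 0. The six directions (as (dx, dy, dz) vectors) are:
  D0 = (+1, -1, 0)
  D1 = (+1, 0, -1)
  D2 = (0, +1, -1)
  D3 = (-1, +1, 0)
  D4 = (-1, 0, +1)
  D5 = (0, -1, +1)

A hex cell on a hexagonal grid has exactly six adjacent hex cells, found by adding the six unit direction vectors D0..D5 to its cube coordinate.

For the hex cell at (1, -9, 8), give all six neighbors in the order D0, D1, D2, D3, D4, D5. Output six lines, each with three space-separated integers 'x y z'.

Center: (1, -9, 8). Add each direction:
  D0: (1, -9, 8) + (1, -1, 0) = (2, -10, 8)
  D1: (1, -9, 8) + (1, 0, -1) = (2, -9, 7)
  D2: (1, -9, 8) + (0, 1, -1) = (1, -8, 7)
  D3: (1, -9, 8) + (-1, 1, 0) = (0, -8, 8)
  D4: (1, -9, 8) + (-1, 0, 1) = (0, -9, 9)
  D5: (1, -9, 8) + (0, -1, 1) = (1, -10, 9)

Answer: 2 -10 8
2 -9 7
1 -8 7
0 -8 8
0 -9 9
1 -10 9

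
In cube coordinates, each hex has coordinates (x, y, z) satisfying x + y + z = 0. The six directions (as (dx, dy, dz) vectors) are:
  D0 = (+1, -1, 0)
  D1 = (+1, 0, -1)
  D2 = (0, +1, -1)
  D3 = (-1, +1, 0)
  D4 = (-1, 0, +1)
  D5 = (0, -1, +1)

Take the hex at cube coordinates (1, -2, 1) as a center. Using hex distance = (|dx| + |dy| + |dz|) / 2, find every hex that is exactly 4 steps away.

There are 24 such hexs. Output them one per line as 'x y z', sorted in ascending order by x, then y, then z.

Walk ring at distance 4 from (1, -2, 1):
Start at center + D4*4 = (-3, -2, 5)
  hex 0: (-3, -2, 5)
  hex 1: (-2, -3, 5)
  hex 2: (-1, -4, 5)
  hex 3: (0, -5, 5)
  hex 4: (1, -6, 5)
  hex 5: (2, -6, 4)
  hex 6: (3, -6, 3)
  hex 7: (4, -6, 2)
  hex 8: (5, -6, 1)
  hex 9: (5, -5, 0)
  hex 10: (5, -4, -1)
  hex 11: (5, -3, -2)
  hex 12: (5, -2, -3)
  hex 13: (4, -1, -3)
  hex 14: (3, 0, -3)
  hex 15: (2, 1, -3)
  hex 16: (1, 2, -3)
  hex 17: (0, 2, -2)
  hex 18: (-1, 2, -1)
  hex 19: (-2, 2, 0)
  hex 20: (-3, 2, 1)
  hex 21: (-3, 1, 2)
  hex 22: (-3, 0, 3)
  hex 23: (-3, -1, 4)
Sorted: 24 hexes.

Answer: -3 -2 5
-3 -1 4
-3 0 3
-3 1 2
-3 2 1
-2 -3 5
-2 2 0
-1 -4 5
-1 2 -1
0 -5 5
0 2 -2
1 -6 5
1 2 -3
2 -6 4
2 1 -3
3 -6 3
3 0 -3
4 -6 2
4 -1 -3
5 -6 1
5 -5 0
5 -4 -1
5 -3 -2
5 -2 -3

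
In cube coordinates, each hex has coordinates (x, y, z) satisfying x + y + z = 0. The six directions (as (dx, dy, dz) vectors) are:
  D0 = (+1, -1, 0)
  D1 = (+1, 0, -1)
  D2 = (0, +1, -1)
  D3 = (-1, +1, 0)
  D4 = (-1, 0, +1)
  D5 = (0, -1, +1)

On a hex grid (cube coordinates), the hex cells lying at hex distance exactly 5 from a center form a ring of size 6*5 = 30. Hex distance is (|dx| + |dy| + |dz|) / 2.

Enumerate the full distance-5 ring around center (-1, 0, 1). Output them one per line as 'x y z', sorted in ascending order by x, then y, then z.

Answer: -6 0 6
-6 1 5
-6 2 4
-6 3 3
-6 4 2
-6 5 1
-5 -1 6
-5 5 0
-4 -2 6
-4 5 -1
-3 -3 6
-3 5 -2
-2 -4 6
-2 5 -3
-1 -5 6
-1 5 -4
0 -5 5
0 4 -4
1 -5 4
1 3 -4
2 -5 3
2 2 -4
3 -5 2
3 1 -4
4 -5 1
4 -4 0
4 -3 -1
4 -2 -2
4 -1 -3
4 0 -4

Derivation:
Walk ring at distance 5 from (-1, 0, 1):
Start at center + D4*5 = (-6, 0, 6)
  hex 0: (-6, 0, 6)
  hex 1: (-5, -1, 6)
  hex 2: (-4, -2, 6)
  hex 3: (-3, -3, 6)
  hex 4: (-2, -4, 6)
  hex 5: (-1, -5, 6)
  hex 6: (0, -5, 5)
  hex 7: (1, -5, 4)
  hex 8: (2, -5, 3)
  hex 9: (3, -5, 2)
  hex 10: (4, -5, 1)
  hex 11: (4, -4, 0)
  hex 12: (4, -3, -1)
  hex 13: (4, -2, -2)
  hex 14: (4, -1, -3)
  hex 15: (4, 0, -4)
  hex 16: (3, 1, -4)
  hex 17: (2, 2, -4)
  hex 18: (1, 3, -4)
  hex 19: (0, 4, -4)
  hex 20: (-1, 5, -4)
  hex 21: (-2, 5, -3)
  hex 22: (-3, 5, -2)
  hex 23: (-4, 5, -1)
  hex 24: (-5, 5, 0)
  hex 25: (-6, 5, 1)
  hex 26: (-6, 4, 2)
  hex 27: (-6, 3, 3)
  hex 28: (-6, 2, 4)
  hex 29: (-6, 1, 5)
Sorted: 30 hexes.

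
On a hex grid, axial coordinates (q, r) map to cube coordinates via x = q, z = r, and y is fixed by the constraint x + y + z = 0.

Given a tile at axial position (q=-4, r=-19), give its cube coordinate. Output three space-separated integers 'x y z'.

x = q = -4
z = r = -19
y = -x - z = -(-4) - (-19) = 23

Answer: -4 23 -19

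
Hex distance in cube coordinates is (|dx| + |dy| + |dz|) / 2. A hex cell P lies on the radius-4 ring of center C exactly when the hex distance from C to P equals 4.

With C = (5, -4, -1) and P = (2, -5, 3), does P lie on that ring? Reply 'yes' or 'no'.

|px - cx| = |2 - 5| = 3
|py - cy| = |-5 - (-4)| = 1
|pz - cz| = |3 - (-1)| = 4
distance = (3+1+4)/2 = 8/2 = 4
radius = 4; distance == radius -> yes

Answer: yes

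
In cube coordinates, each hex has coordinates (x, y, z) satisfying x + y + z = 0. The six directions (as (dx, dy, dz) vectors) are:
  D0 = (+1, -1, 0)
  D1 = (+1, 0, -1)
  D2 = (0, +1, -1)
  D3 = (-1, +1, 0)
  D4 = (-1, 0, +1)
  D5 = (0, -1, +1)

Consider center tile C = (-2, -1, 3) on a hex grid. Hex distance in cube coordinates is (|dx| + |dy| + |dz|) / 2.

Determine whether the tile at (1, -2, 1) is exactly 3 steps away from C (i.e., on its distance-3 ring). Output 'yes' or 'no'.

Answer: yes

Derivation:
|px - cx| = |1 - (-2)| = 3
|py - cy| = |-2 - (-1)| = 1
|pz - cz| = |1 - 3| = 2
distance = (3+1+2)/2 = 6/2 = 3
radius = 3; distance == radius -> yes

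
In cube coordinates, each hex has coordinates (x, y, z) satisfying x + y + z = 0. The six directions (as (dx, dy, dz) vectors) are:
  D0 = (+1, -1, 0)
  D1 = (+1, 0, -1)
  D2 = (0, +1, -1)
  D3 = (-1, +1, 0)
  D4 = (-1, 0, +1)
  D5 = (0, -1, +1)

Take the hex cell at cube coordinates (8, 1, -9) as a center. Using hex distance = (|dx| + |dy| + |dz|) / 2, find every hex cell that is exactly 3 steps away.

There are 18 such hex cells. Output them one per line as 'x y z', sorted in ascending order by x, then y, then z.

Walk ring at distance 3 from (8, 1, -9):
Start at center + D4*3 = (5, 1, -6)
  hex 0: (5, 1, -6)
  hex 1: (6, 0, -6)
  hex 2: (7, -1, -6)
  hex 3: (8, -2, -6)
  hex 4: (9, -2, -7)
  hex 5: (10, -2, -8)
  hex 6: (11, -2, -9)
  hex 7: (11, -1, -10)
  hex 8: (11, 0, -11)
  hex 9: (11, 1, -12)
  hex 10: (10, 2, -12)
  hex 11: (9, 3, -12)
  hex 12: (8, 4, -12)
  hex 13: (7, 4, -11)
  hex 14: (6, 4, -10)
  hex 15: (5, 4, -9)
  hex 16: (5, 3, -8)
  hex 17: (5, 2, -7)
Sorted: 18 hexes.

Answer: 5 1 -6
5 2 -7
5 3 -8
5 4 -9
6 0 -6
6 4 -10
7 -1 -6
7 4 -11
8 -2 -6
8 4 -12
9 -2 -7
9 3 -12
10 -2 -8
10 2 -12
11 -2 -9
11 -1 -10
11 0 -11
11 1 -12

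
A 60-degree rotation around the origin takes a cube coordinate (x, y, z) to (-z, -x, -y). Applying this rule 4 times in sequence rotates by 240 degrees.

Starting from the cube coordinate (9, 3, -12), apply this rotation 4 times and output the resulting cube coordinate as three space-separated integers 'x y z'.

Start: (9, 3, -12)
Step 1: (9, 3, -12) -> (-(-12), -(9), -(3)) = (12, -9, -3)
Step 2: (12, -9, -3) -> (-(-3), -(12), -(-9)) = (3, -12, 9)
Step 3: (3, -12, 9) -> (-(9), -(3), -(-12)) = (-9, -3, 12)
Step 4: (-9, -3, 12) -> (-(12), -(-9), -(-3)) = (-12, 9, 3)

Answer: -12 9 3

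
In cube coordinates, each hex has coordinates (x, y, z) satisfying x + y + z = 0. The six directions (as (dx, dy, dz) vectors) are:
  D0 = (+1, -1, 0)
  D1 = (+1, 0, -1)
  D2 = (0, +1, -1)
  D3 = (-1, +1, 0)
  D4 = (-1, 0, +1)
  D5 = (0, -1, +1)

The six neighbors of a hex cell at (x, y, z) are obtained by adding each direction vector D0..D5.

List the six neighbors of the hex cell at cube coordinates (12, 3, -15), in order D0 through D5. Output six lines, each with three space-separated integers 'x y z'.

Center: (12, 3, -15). Add each direction:
  D0: (12, 3, -15) + (1, -1, 0) = (13, 2, -15)
  D1: (12, 3, -15) + (1, 0, -1) = (13, 3, -16)
  D2: (12, 3, -15) + (0, 1, -1) = (12, 4, -16)
  D3: (12, 3, -15) + (-1, 1, 0) = (11, 4, -15)
  D4: (12, 3, -15) + (-1, 0, 1) = (11, 3, -14)
  D5: (12, 3, -15) + (0, -1, 1) = (12, 2, -14)

Answer: 13 2 -15
13 3 -16
12 4 -16
11 4 -15
11 3 -14
12 2 -14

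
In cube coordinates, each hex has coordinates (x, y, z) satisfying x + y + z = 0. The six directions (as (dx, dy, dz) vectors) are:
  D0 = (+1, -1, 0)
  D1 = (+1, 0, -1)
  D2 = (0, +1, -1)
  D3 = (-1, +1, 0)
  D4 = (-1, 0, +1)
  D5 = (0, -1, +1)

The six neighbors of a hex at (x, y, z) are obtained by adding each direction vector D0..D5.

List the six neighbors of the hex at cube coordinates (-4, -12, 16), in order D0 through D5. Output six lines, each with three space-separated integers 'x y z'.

Center: (-4, -12, 16). Add each direction:
  D0: (-4, -12, 16) + (1, -1, 0) = (-3, -13, 16)
  D1: (-4, -12, 16) + (1, 0, -1) = (-3, -12, 15)
  D2: (-4, -12, 16) + (0, 1, -1) = (-4, -11, 15)
  D3: (-4, -12, 16) + (-1, 1, 0) = (-5, -11, 16)
  D4: (-4, -12, 16) + (-1, 0, 1) = (-5, -12, 17)
  D5: (-4, -12, 16) + (0, -1, 1) = (-4, -13, 17)

Answer: -3 -13 16
-3 -12 15
-4 -11 15
-5 -11 16
-5 -12 17
-4 -13 17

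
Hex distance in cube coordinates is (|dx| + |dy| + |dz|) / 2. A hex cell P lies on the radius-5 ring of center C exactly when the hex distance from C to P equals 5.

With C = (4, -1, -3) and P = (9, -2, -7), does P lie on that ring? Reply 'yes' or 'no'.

Answer: yes

Derivation:
|px - cx| = |9 - 4| = 5
|py - cy| = |-2 - (-1)| = 1
|pz - cz| = |-7 - (-3)| = 4
distance = (5+1+4)/2 = 10/2 = 5
radius = 5; distance == radius -> yes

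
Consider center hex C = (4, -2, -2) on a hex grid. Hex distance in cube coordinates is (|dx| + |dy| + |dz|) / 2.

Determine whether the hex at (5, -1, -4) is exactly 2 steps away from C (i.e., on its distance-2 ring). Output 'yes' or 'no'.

Answer: yes

Derivation:
|px - cx| = |5 - 4| = 1
|py - cy| = |-1 - (-2)| = 1
|pz - cz| = |-4 - (-2)| = 2
distance = (1+1+2)/2 = 4/2 = 2
radius = 2; distance == radius -> yes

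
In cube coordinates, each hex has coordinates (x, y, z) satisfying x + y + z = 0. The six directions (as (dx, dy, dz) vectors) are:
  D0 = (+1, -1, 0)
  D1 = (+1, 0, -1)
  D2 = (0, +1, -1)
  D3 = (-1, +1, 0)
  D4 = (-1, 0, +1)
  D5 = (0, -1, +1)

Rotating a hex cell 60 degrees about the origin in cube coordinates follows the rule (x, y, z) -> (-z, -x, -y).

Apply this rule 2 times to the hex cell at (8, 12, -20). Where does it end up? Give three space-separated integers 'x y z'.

Answer: 12 -20 8

Derivation:
Start: (8, 12, -20)
Step 1: (8, 12, -20) -> (-(-20), -(8), -(12)) = (20, -8, -12)
Step 2: (20, -8, -12) -> (-(-12), -(20), -(-8)) = (12, -20, 8)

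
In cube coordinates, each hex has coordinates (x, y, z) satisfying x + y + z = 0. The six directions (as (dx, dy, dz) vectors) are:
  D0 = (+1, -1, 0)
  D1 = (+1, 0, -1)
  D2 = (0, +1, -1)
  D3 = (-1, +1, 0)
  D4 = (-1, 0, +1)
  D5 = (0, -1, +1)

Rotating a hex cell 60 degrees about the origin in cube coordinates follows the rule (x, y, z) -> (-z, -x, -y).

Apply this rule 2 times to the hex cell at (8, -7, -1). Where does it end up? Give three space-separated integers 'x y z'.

Answer: -7 -1 8

Derivation:
Start: (8, -7, -1)
Step 1: (8, -7, -1) -> (-(-1), -(8), -(-7)) = (1, -8, 7)
Step 2: (1, -8, 7) -> (-(7), -(1), -(-8)) = (-7, -1, 8)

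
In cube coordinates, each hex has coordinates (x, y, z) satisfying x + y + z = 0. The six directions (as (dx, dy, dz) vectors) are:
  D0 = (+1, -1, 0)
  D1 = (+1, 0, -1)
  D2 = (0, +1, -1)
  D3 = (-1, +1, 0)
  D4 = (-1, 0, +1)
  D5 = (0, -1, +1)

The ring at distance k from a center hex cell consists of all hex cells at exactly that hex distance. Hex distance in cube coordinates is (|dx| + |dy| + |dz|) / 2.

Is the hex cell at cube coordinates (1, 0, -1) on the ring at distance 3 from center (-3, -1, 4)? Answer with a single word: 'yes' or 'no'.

Answer: no

Derivation:
|px - cx| = |1 - (-3)| = 4
|py - cy| = |0 - (-1)| = 1
|pz - cz| = |-1 - 4| = 5
distance = (4+1+5)/2 = 10/2 = 5
radius = 3; distance != radius -> no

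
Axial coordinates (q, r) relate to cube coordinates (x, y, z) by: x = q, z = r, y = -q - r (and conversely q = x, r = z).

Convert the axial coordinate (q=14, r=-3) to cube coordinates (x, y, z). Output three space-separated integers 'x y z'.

x = q = 14
z = r = -3
y = -x - z = -(14) - (-3) = -11

Answer: 14 -11 -3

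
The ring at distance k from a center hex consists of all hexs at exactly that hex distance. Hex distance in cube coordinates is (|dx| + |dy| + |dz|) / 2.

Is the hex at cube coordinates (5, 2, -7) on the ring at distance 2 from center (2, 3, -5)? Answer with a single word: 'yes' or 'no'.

|px - cx| = |5 - 2| = 3
|py - cy| = |2 - 3| = 1
|pz - cz| = |-7 - (-5)| = 2
distance = (3+1+2)/2 = 6/2 = 3
radius = 2; distance != radius -> no

Answer: no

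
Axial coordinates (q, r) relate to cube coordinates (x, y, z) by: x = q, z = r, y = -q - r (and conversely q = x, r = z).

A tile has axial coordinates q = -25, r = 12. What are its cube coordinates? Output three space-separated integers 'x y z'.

Answer: -25 13 12

Derivation:
x = q = -25
z = r = 12
y = -x - z = -(-25) - (12) = 13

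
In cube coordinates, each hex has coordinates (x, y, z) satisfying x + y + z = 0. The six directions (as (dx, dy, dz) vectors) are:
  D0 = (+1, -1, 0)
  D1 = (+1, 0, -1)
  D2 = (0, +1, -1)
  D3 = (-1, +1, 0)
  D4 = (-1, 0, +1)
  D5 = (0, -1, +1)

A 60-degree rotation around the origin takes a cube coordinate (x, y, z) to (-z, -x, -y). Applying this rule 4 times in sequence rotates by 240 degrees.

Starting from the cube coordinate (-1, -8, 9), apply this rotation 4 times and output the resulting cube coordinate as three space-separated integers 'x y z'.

Answer: 9 -1 -8

Derivation:
Start: (-1, -8, 9)
Step 1: (-1, -8, 9) -> (-(9), -(-1), -(-8)) = (-9, 1, 8)
Step 2: (-9, 1, 8) -> (-(8), -(-9), -(1)) = (-8, 9, -1)
Step 3: (-8, 9, -1) -> (-(-1), -(-8), -(9)) = (1, 8, -9)
Step 4: (1, 8, -9) -> (-(-9), -(1), -(8)) = (9, -1, -8)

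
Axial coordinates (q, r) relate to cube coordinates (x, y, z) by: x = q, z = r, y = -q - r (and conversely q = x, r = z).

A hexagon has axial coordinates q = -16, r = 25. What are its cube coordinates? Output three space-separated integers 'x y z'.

Answer: -16 -9 25

Derivation:
x = q = -16
z = r = 25
y = -x - z = -(-16) - (25) = -9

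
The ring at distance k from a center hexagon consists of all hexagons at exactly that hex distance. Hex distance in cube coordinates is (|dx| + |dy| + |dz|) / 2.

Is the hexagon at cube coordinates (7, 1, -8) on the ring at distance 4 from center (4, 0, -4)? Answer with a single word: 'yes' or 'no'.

Answer: yes

Derivation:
|px - cx| = |7 - 4| = 3
|py - cy| = |1 - 0| = 1
|pz - cz| = |-8 - (-4)| = 4
distance = (3+1+4)/2 = 8/2 = 4
radius = 4; distance == radius -> yes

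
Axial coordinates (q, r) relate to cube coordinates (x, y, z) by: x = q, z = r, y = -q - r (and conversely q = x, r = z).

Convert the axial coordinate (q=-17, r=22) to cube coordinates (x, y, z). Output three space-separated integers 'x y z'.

Answer: -17 -5 22

Derivation:
x = q = -17
z = r = 22
y = -x - z = -(-17) - (22) = -5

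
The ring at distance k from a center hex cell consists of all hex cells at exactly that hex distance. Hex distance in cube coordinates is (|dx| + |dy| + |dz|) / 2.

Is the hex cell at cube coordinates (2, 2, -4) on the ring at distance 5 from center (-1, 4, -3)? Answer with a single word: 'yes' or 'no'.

Answer: no

Derivation:
|px - cx| = |2 - (-1)| = 3
|py - cy| = |2 - 4| = 2
|pz - cz| = |-4 - (-3)| = 1
distance = (3+2+1)/2 = 6/2 = 3
radius = 5; distance != radius -> no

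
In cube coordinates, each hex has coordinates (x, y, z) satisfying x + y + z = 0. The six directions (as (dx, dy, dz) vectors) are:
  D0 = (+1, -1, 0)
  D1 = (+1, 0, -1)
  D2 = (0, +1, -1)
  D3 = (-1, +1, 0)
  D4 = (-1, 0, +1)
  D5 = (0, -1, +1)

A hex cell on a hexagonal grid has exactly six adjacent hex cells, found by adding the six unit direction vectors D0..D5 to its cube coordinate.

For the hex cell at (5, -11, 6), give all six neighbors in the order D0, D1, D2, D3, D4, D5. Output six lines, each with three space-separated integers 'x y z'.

Center: (5, -11, 6). Add each direction:
  D0: (5, -11, 6) + (1, -1, 0) = (6, -12, 6)
  D1: (5, -11, 6) + (1, 0, -1) = (6, -11, 5)
  D2: (5, -11, 6) + (0, 1, -1) = (5, -10, 5)
  D3: (5, -11, 6) + (-1, 1, 0) = (4, -10, 6)
  D4: (5, -11, 6) + (-1, 0, 1) = (4, -11, 7)
  D5: (5, -11, 6) + (0, -1, 1) = (5, -12, 7)

Answer: 6 -12 6
6 -11 5
5 -10 5
4 -10 6
4 -11 7
5 -12 7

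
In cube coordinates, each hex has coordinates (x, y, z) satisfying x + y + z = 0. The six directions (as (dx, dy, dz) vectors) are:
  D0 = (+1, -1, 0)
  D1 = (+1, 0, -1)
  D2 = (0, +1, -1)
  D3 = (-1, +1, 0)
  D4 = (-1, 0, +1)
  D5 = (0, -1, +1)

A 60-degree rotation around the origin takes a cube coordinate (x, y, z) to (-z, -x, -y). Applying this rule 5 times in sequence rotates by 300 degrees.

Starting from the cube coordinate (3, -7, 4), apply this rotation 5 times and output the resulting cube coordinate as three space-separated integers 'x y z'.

Answer: 7 -4 -3

Derivation:
Start: (3, -7, 4)
Step 1: (3, -7, 4) -> (-(4), -(3), -(-7)) = (-4, -3, 7)
Step 2: (-4, -3, 7) -> (-(7), -(-4), -(-3)) = (-7, 4, 3)
Step 3: (-7, 4, 3) -> (-(3), -(-7), -(4)) = (-3, 7, -4)
Step 4: (-3, 7, -4) -> (-(-4), -(-3), -(7)) = (4, 3, -7)
Step 5: (4, 3, -7) -> (-(-7), -(4), -(3)) = (7, -4, -3)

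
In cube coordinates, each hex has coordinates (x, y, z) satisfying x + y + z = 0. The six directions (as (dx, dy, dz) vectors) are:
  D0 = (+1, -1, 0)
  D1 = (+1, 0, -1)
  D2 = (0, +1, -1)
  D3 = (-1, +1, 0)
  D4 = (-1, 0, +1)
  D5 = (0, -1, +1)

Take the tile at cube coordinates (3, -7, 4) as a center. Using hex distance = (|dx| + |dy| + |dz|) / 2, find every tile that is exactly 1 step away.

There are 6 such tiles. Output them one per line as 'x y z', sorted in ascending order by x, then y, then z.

Answer: 2 -7 5
2 -6 4
3 -8 5
3 -6 3
4 -8 4
4 -7 3

Derivation:
Walk ring at distance 1 from (3, -7, 4):
Start at center + D4*1 = (2, -7, 5)
  hex 0: (2, -7, 5)
  hex 1: (3, -8, 5)
  hex 2: (4, -8, 4)
  hex 3: (4, -7, 3)
  hex 4: (3, -6, 3)
  hex 5: (2, -6, 4)
Sorted: 6 hexes.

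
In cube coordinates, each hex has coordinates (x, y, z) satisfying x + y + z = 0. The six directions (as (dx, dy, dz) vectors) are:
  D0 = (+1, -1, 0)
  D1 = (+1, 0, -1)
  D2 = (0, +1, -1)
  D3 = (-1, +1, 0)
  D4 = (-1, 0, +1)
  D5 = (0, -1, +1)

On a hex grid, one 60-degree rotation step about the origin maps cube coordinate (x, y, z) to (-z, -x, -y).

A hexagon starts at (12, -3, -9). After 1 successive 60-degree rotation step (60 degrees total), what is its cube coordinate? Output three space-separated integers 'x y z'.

Answer: 9 -12 3

Derivation:
Start: (12, -3, -9)
Step 1: (12, -3, -9) -> (-(-9), -(12), -(-3)) = (9, -12, 3)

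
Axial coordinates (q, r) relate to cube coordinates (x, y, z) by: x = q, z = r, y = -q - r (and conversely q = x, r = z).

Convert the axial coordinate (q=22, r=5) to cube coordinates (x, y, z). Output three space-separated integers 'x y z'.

Answer: 22 -27 5

Derivation:
x = q = 22
z = r = 5
y = -x - z = -(22) - (5) = -27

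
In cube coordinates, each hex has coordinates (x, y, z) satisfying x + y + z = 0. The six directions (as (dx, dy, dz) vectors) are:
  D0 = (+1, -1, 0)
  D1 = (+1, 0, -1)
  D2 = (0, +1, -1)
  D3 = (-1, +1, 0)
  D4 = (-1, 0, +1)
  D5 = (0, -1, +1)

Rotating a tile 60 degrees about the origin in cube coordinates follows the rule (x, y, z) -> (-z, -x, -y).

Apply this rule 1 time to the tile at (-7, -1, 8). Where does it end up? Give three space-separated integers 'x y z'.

Answer: -8 7 1

Derivation:
Start: (-7, -1, 8)
Step 1: (-7, -1, 8) -> (-(8), -(-7), -(-1)) = (-8, 7, 1)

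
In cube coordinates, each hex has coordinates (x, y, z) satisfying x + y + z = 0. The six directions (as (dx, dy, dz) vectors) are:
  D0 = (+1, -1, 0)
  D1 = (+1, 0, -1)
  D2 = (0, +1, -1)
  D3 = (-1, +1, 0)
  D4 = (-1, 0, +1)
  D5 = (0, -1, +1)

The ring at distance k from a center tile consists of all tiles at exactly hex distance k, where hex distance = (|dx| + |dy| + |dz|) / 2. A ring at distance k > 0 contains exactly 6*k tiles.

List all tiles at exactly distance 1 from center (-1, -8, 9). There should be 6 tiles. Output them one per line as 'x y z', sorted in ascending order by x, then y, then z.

Answer: -2 -8 10
-2 -7 9
-1 -9 10
-1 -7 8
0 -9 9
0 -8 8

Derivation:
Walk ring at distance 1 from (-1, -8, 9):
Start at center + D4*1 = (-2, -8, 10)
  hex 0: (-2, -8, 10)
  hex 1: (-1, -9, 10)
  hex 2: (0, -9, 9)
  hex 3: (0, -8, 8)
  hex 4: (-1, -7, 8)
  hex 5: (-2, -7, 9)
Sorted: 6 hexes.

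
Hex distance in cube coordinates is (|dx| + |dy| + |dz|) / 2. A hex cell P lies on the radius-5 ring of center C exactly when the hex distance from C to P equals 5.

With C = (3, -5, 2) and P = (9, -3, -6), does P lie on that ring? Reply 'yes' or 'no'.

Answer: no

Derivation:
|px - cx| = |9 - 3| = 6
|py - cy| = |-3 - (-5)| = 2
|pz - cz| = |-6 - 2| = 8
distance = (6+2+8)/2 = 16/2 = 8
radius = 5; distance != radius -> no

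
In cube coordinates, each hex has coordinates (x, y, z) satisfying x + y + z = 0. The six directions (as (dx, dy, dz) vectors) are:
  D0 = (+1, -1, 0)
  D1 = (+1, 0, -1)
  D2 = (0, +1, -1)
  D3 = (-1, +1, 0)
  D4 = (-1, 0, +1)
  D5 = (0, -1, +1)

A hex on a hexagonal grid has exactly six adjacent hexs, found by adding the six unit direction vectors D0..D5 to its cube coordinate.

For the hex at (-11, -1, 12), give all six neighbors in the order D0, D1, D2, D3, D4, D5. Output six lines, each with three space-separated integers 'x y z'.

Center: (-11, -1, 12). Add each direction:
  D0: (-11, -1, 12) + (1, -1, 0) = (-10, -2, 12)
  D1: (-11, -1, 12) + (1, 0, -1) = (-10, -1, 11)
  D2: (-11, -1, 12) + (0, 1, -1) = (-11, 0, 11)
  D3: (-11, -1, 12) + (-1, 1, 0) = (-12, 0, 12)
  D4: (-11, -1, 12) + (-1, 0, 1) = (-12, -1, 13)
  D5: (-11, -1, 12) + (0, -1, 1) = (-11, -2, 13)

Answer: -10 -2 12
-10 -1 11
-11 0 11
-12 0 12
-12 -1 13
-11 -2 13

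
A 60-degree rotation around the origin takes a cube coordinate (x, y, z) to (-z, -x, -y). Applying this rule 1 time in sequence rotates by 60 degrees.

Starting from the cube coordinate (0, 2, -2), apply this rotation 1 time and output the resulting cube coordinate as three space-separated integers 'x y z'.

Start: (0, 2, -2)
Step 1: (0, 2, -2) -> (-(-2), -(0), -(2)) = (2, 0, -2)

Answer: 2 0 -2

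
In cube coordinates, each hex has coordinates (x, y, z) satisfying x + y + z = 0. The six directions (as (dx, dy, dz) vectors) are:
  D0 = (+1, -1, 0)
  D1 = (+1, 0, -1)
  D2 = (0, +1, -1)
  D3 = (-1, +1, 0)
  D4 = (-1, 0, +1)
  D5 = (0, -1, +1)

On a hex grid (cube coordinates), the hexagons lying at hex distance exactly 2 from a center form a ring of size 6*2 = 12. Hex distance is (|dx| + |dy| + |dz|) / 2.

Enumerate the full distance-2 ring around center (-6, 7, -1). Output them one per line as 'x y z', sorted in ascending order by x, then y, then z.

Walk ring at distance 2 from (-6, 7, -1):
Start at center + D4*2 = (-8, 7, 1)
  hex 0: (-8, 7, 1)
  hex 1: (-7, 6, 1)
  hex 2: (-6, 5, 1)
  hex 3: (-5, 5, 0)
  hex 4: (-4, 5, -1)
  hex 5: (-4, 6, -2)
  hex 6: (-4, 7, -3)
  hex 7: (-5, 8, -3)
  hex 8: (-6, 9, -3)
  hex 9: (-7, 9, -2)
  hex 10: (-8, 9, -1)
  hex 11: (-8, 8, 0)
Sorted: 12 hexes.

Answer: -8 7 1
-8 8 0
-8 9 -1
-7 6 1
-7 9 -2
-6 5 1
-6 9 -3
-5 5 0
-5 8 -3
-4 5 -1
-4 6 -2
-4 7 -3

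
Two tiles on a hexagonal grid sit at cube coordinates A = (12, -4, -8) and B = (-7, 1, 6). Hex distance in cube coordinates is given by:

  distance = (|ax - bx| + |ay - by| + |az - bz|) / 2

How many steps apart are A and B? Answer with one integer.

|ax - bx| = |12 - (-7)| = 19
|ay - by| = |-4 - 1| = 5
|az - bz| = |-8 - 6| = 14
distance = (19 + 5 + 14) / 2 = 38 / 2 = 19

Answer: 19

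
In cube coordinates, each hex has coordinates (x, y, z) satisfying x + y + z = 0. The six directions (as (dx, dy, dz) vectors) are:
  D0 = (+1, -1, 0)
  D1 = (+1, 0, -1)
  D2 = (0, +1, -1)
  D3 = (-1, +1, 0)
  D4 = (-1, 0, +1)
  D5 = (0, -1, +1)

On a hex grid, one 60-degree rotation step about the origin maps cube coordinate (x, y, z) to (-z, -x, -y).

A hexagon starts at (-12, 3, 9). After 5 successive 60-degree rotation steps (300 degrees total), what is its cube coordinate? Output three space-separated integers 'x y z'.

Start: (-12, 3, 9)
Step 1: (-12, 3, 9) -> (-(9), -(-12), -(3)) = (-9, 12, -3)
Step 2: (-9, 12, -3) -> (-(-3), -(-9), -(12)) = (3, 9, -12)
Step 3: (3, 9, -12) -> (-(-12), -(3), -(9)) = (12, -3, -9)
Step 4: (12, -3, -9) -> (-(-9), -(12), -(-3)) = (9, -12, 3)
Step 5: (9, -12, 3) -> (-(3), -(9), -(-12)) = (-3, -9, 12)

Answer: -3 -9 12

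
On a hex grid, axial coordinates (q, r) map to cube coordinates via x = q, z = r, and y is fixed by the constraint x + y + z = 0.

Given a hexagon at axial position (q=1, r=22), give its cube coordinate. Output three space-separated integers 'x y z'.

x = q = 1
z = r = 22
y = -x - z = -(1) - (22) = -23

Answer: 1 -23 22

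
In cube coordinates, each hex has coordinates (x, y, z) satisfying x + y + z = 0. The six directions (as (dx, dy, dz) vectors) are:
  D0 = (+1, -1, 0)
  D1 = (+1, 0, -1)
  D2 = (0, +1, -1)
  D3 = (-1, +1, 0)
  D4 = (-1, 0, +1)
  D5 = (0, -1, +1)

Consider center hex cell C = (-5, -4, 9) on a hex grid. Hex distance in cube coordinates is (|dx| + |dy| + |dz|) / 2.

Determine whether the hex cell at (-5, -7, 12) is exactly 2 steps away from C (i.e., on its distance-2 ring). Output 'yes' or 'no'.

|px - cx| = |-5 - (-5)| = 0
|py - cy| = |-7 - (-4)| = 3
|pz - cz| = |12 - 9| = 3
distance = (0+3+3)/2 = 6/2 = 3
radius = 2; distance != radius -> no

Answer: no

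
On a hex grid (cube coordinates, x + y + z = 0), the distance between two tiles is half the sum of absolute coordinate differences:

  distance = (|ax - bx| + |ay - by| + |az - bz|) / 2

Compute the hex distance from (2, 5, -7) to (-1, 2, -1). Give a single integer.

Answer: 6

Derivation:
|ax - bx| = |2 - (-1)| = 3
|ay - by| = |5 - 2| = 3
|az - bz| = |-7 - (-1)| = 6
distance = (3 + 3 + 6) / 2 = 12 / 2 = 6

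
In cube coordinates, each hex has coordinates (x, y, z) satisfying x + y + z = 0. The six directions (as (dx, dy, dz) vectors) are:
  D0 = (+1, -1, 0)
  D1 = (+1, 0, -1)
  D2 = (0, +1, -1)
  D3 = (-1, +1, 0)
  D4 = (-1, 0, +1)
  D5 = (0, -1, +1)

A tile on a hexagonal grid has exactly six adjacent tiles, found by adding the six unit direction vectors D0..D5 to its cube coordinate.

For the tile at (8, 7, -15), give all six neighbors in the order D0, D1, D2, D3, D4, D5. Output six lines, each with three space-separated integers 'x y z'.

Answer: 9 6 -15
9 7 -16
8 8 -16
7 8 -15
7 7 -14
8 6 -14

Derivation:
Center: (8, 7, -15). Add each direction:
  D0: (8, 7, -15) + (1, -1, 0) = (9, 6, -15)
  D1: (8, 7, -15) + (1, 0, -1) = (9, 7, -16)
  D2: (8, 7, -15) + (0, 1, -1) = (8, 8, -16)
  D3: (8, 7, -15) + (-1, 1, 0) = (7, 8, -15)
  D4: (8, 7, -15) + (-1, 0, 1) = (7, 7, -14)
  D5: (8, 7, -15) + (0, -1, 1) = (8, 6, -14)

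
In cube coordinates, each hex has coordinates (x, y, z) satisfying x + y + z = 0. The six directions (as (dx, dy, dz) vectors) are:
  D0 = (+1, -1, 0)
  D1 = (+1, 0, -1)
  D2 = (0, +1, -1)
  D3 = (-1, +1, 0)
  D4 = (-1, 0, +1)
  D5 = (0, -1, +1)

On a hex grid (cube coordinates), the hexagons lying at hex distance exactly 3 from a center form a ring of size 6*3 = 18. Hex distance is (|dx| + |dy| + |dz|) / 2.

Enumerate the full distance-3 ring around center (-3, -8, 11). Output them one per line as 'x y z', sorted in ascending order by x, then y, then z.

Walk ring at distance 3 from (-3, -8, 11):
Start at center + D4*3 = (-6, -8, 14)
  hex 0: (-6, -8, 14)
  hex 1: (-5, -9, 14)
  hex 2: (-4, -10, 14)
  hex 3: (-3, -11, 14)
  hex 4: (-2, -11, 13)
  hex 5: (-1, -11, 12)
  hex 6: (0, -11, 11)
  hex 7: (0, -10, 10)
  hex 8: (0, -9, 9)
  hex 9: (0, -8, 8)
  hex 10: (-1, -7, 8)
  hex 11: (-2, -6, 8)
  hex 12: (-3, -5, 8)
  hex 13: (-4, -5, 9)
  hex 14: (-5, -5, 10)
  hex 15: (-6, -5, 11)
  hex 16: (-6, -6, 12)
  hex 17: (-6, -7, 13)
Sorted: 18 hexes.

Answer: -6 -8 14
-6 -7 13
-6 -6 12
-6 -5 11
-5 -9 14
-5 -5 10
-4 -10 14
-4 -5 9
-3 -11 14
-3 -5 8
-2 -11 13
-2 -6 8
-1 -11 12
-1 -7 8
0 -11 11
0 -10 10
0 -9 9
0 -8 8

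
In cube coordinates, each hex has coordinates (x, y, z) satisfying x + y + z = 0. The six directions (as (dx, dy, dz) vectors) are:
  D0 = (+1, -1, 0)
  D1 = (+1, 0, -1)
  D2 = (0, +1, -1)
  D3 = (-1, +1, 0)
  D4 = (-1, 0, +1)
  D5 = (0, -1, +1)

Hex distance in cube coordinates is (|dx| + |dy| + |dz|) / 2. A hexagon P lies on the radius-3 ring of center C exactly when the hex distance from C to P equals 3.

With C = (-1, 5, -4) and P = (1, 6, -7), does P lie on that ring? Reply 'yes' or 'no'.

Answer: yes

Derivation:
|px - cx| = |1 - (-1)| = 2
|py - cy| = |6 - 5| = 1
|pz - cz| = |-7 - (-4)| = 3
distance = (2+1+3)/2 = 6/2 = 3
radius = 3; distance == radius -> yes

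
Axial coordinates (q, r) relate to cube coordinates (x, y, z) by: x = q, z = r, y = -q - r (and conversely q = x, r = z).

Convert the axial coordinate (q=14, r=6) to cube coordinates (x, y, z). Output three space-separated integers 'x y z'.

x = q = 14
z = r = 6
y = -x - z = -(14) - (6) = -20

Answer: 14 -20 6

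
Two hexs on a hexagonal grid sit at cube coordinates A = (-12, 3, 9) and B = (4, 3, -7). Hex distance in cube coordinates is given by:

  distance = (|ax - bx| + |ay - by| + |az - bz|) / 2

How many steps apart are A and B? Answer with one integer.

|ax - bx| = |-12 - 4| = 16
|ay - by| = |3 - 3| = 0
|az - bz| = |9 - (-7)| = 16
distance = (16 + 0 + 16) / 2 = 32 / 2 = 16

Answer: 16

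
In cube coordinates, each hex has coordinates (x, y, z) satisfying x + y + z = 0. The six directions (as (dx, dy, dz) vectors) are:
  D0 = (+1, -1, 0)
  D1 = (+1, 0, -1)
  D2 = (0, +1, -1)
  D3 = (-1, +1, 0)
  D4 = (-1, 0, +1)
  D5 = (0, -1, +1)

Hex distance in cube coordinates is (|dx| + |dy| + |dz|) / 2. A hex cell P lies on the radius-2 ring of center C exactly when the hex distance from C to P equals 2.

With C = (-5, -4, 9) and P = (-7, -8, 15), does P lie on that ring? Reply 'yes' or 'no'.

Answer: no

Derivation:
|px - cx| = |-7 - (-5)| = 2
|py - cy| = |-8 - (-4)| = 4
|pz - cz| = |15 - 9| = 6
distance = (2+4+6)/2 = 12/2 = 6
radius = 2; distance != radius -> no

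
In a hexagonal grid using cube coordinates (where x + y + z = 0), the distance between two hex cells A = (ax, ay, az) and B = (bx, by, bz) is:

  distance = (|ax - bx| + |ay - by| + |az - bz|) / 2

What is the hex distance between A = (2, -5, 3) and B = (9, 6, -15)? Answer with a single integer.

|ax - bx| = |2 - 9| = 7
|ay - by| = |-5 - 6| = 11
|az - bz| = |3 - (-15)| = 18
distance = (7 + 11 + 18) / 2 = 36 / 2 = 18

Answer: 18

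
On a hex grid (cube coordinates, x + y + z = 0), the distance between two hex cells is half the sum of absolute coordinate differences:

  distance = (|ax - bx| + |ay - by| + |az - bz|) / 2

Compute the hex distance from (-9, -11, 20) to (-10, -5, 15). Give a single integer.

Answer: 6

Derivation:
|ax - bx| = |-9 - (-10)| = 1
|ay - by| = |-11 - (-5)| = 6
|az - bz| = |20 - 15| = 5
distance = (1 + 6 + 5) / 2 = 12 / 2 = 6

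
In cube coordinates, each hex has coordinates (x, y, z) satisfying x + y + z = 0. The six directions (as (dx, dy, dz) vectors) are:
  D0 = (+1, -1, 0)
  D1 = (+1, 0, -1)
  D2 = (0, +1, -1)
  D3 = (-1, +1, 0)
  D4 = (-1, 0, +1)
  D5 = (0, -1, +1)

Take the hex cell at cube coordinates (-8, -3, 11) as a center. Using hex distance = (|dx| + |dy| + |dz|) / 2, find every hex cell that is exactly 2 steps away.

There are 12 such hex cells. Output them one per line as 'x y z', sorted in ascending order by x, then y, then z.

Walk ring at distance 2 from (-8, -3, 11):
Start at center + D4*2 = (-10, -3, 13)
  hex 0: (-10, -3, 13)
  hex 1: (-9, -4, 13)
  hex 2: (-8, -5, 13)
  hex 3: (-7, -5, 12)
  hex 4: (-6, -5, 11)
  hex 5: (-6, -4, 10)
  hex 6: (-6, -3, 9)
  hex 7: (-7, -2, 9)
  hex 8: (-8, -1, 9)
  hex 9: (-9, -1, 10)
  hex 10: (-10, -1, 11)
  hex 11: (-10, -2, 12)
Sorted: 12 hexes.

Answer: -10 -3 13
-10 -2 12
-10 -1 11
-9 -4 13
-9 -1 10
-8 -5 13
-8 -1 9
-7 -5 12
-7 -2 9
-6 -5 11
-6 -4 10
-6 -3 9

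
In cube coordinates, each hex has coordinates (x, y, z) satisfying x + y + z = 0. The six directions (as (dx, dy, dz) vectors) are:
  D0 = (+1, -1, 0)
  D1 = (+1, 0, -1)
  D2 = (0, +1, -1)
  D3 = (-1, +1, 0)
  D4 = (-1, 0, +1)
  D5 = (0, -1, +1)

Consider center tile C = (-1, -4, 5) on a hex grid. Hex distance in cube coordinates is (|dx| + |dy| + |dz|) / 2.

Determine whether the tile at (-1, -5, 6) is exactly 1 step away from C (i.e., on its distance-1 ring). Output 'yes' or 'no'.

Answer: yes

Derivation:
|px - cx| = |-1 - (-1)| = 0
|py - cy| = |-5 - (-4)| = 1
|pz - cz| = |6 - 5| = 1
distance = (0+1+1)/2 = 2/2 = 1
radius = 1; distance == radius -> yes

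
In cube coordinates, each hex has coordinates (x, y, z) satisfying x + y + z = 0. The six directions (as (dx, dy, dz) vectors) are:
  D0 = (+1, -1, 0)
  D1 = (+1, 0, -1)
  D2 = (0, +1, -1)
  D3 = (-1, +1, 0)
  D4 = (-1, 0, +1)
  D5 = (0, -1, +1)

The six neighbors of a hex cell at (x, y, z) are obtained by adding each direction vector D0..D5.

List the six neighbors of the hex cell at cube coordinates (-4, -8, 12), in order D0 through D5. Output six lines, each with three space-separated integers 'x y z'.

Center: (-4, -8, 12). Add each direction:
  D0: (-4, -8, 12) + (1, -1, 0) = (-3, -9, 12)
  D1: (-4, -8, 12) + (1, 0, -1) = (-3, -8, 11)
  D2: (-4, -8, 12) + (0, 1, -1) = (-4, -7, 11)
  D3: (-4, -8, 12) + (-1, 1, 0) = (-5, -7, 12)
  D4: (-4, -8, 12) + (-1, 0, 1) = (-5, -8, 13)
  D5: (-4, -8, 12) + (0, -1, 1) = (-4, -9, 13)

Answer: -3 -9 12
-3 -8 11
-4 -7 11
-5 -7 12
-5 -8 13
-4 -9 13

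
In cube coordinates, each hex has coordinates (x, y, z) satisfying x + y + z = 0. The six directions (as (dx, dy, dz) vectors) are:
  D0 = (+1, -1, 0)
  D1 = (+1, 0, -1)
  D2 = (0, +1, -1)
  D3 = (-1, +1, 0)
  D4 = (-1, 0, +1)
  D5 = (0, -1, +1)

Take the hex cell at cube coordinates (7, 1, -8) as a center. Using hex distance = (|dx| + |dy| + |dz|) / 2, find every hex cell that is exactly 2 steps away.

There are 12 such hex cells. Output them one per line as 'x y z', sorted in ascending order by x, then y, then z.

Answer: 5 1 -6
5 2 -7
5 3 -8
6 0 -6
6 3 -9
7 -1 -6
7 3 -10
8 -1 -7
8 2 -10
9 -1 -8
9 0 -9
9 1 -10

Derivation:
Walk ring at distance 2 from (7, 1, -8):
Start at center + D4*2 = (5, 1, -6)
  hex 0: (5, 1, -6)
  hex 1: (6, 0, -6)
  hex 2: (7, -1, -6)
  hex 3: (8, -1, -7)
  hex 4: (9, -1, -8)
  hex 5: (9, 0, -9)
  hex 6: (9, 1, -10)
  hex 7: (8, 2, -10)
  hex 8: (7, 3, -10)
  hex 9: (6, 3, -9)
  hex 10: (5, 3, -8)
  hex 11: (5, 2, -7)
Sorted: 12 hexes.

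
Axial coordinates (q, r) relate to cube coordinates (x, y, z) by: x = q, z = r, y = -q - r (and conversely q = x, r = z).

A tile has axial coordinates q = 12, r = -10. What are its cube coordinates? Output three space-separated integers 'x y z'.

Answer: 12 -2 -10

Derivation:
x = q = 12
z = r = -10
y = -x - z = -(12) - (-10) = -2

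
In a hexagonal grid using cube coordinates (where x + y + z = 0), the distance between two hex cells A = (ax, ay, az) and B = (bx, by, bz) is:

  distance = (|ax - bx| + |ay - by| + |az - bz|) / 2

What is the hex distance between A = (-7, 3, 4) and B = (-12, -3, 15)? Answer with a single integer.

|ax - bx| = |-7 - (-12)| = 5
|ay - by| = |3 - (-3)| = 6
|az - bz| = |4 - 15| = 11
distance = (5 + 6 + 11) / 2 = 22 / 2 = 11

Answer: 11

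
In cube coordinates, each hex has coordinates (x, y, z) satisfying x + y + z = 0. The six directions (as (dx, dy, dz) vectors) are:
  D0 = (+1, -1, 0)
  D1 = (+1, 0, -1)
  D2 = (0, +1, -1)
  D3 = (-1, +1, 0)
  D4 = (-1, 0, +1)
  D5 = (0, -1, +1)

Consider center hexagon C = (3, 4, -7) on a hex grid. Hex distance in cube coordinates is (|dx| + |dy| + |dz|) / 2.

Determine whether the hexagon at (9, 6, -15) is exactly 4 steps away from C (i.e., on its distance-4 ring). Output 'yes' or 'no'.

Answer: no

Derivation:
|px - cx| = |9 - 3| = 6
|py - cy| = |6 - 4| = 2
|pz - cz| = |-15 - (-7)| = 8
distance = (6+2+8)/2 = 16/2 = 8
radius = 4; distance != radius -> no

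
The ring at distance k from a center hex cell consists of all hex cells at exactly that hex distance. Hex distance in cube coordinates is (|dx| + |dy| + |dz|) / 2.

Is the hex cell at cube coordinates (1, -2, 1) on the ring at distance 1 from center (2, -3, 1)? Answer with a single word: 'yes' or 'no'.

|px - cx| = |1 - 2| = 1
|py - cy| = |-2 - (-3)| = 1
|pz - cz| = |1 - 1| = 0
distance = (1+1+0)/2 = 2/2 = 1
radius = 1; distance == radius -> yes

Answer: yes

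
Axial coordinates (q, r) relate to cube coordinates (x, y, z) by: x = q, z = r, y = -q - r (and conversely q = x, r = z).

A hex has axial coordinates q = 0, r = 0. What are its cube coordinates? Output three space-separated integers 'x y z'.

Answer: 0 0 0

Derivation:
x = q = 0
z = r = 0
y = -x - z = -(0) - (0) = 0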